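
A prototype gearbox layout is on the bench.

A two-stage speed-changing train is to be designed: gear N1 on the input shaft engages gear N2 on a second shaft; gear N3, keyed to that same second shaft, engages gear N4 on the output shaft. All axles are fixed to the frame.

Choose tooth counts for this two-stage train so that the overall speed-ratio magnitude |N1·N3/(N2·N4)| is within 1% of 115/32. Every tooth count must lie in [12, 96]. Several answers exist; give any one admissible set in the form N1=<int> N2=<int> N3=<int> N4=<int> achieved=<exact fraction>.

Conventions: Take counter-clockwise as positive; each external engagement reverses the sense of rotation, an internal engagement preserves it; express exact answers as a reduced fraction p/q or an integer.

class = fixed-axis compound train [2-stage, 115/32 wanted]
target = 115/32 in lowest terms: an exact hit needs N1·N3 = k·115 and N2·N4 = k·32 for one integer k, every count in [12, 96]; additionally prefer no 1:1 stage (N1 ≠ N2, N3 ≠ N4)
k = 1…5: no 1:1-free in-range split of k·115 and k·32 into factor pairs; take k = 6
k = 6: N1·N3 = 690 = 15·46, N2·N4 = 192 = 12·16
achieved = 15·46/(12·16) = 115/32; |achieved − target| = 0 ≤ 23/640 ✓

N1=15 N2=12 N3=46 N4=16 achieved=115/32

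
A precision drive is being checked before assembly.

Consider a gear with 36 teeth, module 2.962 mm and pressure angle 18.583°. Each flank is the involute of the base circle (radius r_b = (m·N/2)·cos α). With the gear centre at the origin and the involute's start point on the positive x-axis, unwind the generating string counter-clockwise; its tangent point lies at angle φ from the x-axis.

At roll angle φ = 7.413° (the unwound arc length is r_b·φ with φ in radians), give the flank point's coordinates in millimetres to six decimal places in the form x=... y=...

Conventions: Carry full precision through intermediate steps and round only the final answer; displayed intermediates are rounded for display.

x=50.957472 y=0.036422

recognized (one wheel, involute flank): single-mesh tooth geometry, m = 2.962, N = 36
pitch radius r_p = m·N/2 = 2.962·36/2 = 53.316000
base radius r_b = r_p·cos α = 53.316000·cos 18.583° = 50.536264
roll angle φ = 7.413° = 0.12938126 rad
x = r_b·(cos φ + φ·sin φ) = 50.957472
y = r_b·(sin φ − φ·cos φ) = 0.036422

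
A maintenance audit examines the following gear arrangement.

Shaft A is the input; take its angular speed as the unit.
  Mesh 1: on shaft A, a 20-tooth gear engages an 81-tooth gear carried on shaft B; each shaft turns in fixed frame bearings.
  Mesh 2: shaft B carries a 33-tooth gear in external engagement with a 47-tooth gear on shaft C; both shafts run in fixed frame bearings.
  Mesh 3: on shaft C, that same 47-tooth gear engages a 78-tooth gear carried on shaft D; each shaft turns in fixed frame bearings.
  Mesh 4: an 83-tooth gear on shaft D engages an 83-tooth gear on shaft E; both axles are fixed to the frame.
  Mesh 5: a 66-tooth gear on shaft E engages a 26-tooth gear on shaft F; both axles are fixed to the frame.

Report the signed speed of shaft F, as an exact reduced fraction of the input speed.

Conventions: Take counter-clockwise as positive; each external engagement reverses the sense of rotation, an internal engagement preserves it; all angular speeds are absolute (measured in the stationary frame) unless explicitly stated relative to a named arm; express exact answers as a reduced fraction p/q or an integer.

5-mesh fixed-axis compound train (all bearings frame-fixed)
mesh 1 [20T→81T]: |ω|/ω_in = 1×20/81 = 20/81, sense flips to −
mesh 2 [33T→47T]: |ω|/ω_in = (20/81)×33/47 = 220/1269, sense flips to +
mesh 3 [47T→78T]: |ω|/ω_in = (220/1269)×47/78 = 110/1053, sense flips to −
mesh 4 [83T→83T]: |ω|/ω_in = (110/1053)×83/83 = 110/1053, sense flips to +
mesh 5 [66T→26T]: |ω|/ω_in = (110/1053)×66/26 = 1210/4563, sense flips to −
signed output speed (× input speed) = -1210/4563

-1210/4563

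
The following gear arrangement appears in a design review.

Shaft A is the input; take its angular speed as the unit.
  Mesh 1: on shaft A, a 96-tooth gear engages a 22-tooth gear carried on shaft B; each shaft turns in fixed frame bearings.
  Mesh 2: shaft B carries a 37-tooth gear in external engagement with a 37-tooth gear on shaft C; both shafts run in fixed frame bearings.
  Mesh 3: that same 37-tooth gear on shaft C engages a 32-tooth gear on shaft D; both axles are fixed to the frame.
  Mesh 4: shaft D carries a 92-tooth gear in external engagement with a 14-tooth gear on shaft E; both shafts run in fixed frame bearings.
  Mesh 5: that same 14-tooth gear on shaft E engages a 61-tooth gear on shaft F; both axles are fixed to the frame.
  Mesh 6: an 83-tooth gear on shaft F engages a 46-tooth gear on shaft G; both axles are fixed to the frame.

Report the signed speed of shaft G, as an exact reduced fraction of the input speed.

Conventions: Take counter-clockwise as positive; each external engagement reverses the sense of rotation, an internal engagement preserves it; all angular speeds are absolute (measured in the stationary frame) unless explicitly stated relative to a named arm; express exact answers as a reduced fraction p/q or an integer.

9213/671

6-mesh fixed-axis compound train (all bearings frame-fixed)
mesh 1 [96T→22T]: |ω|/ω_in = 1×96/22 = 48/11, sense flips to −
mesh 2 [37T→37T]: |ω|/ω_in = (48/11)×37/37 = 48/11, sense flips to +
mesh 3 [37T→32T]: |ω|/ω_in = (48/11)×37/32 = 111/22, sense flips to −
mesh 4 [92T→14T]: |ω|/ω_in = (111/22)×92/14 = 2553/77, sense flips to +
mesh 5 [14T→61T]: |ω|/ω_in = (2553/77)×14/61 = 5106/671, sense flips to −
mesh 6 [83T→46T]: |ω|/ω_in = (5106/671)×83/46 = 9213/671, sense flips to +
signed output speed (× input speed) = 9213/671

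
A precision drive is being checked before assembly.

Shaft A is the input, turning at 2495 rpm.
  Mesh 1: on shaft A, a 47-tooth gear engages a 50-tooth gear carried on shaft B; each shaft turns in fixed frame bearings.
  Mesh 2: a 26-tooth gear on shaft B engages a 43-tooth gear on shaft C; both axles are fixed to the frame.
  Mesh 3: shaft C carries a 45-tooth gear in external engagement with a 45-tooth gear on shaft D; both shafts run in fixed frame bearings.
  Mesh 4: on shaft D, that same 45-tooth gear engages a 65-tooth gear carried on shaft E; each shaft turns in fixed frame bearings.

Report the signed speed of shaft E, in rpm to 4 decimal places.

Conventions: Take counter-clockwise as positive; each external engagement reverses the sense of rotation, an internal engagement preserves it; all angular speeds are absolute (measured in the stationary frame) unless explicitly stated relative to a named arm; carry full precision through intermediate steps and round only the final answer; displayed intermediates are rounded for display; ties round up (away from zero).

class = fixed-axis compound train [4 meshes; 4 ratios multiply, 4 sense flips]
mesh 1 [47T→50T]: ω = 2495.0000×47/50 = 2345.3000 rpm, sense flips to −
mesh 2 [26T→43T]: ω = 2345.3000×26/43 = 1418.0884 rpm, sense flips to +
mesh 3 [45T→45T]: ω = 1418.0884×45/45 = 1418.0884 rpm, sense flips to −
mesh 4 [45T→65T]: ω = 1418.0884×45/65 = 981.7535 rpm, sense flips to +
signed output speed = +981.7535 rpm

+981.7535 rpm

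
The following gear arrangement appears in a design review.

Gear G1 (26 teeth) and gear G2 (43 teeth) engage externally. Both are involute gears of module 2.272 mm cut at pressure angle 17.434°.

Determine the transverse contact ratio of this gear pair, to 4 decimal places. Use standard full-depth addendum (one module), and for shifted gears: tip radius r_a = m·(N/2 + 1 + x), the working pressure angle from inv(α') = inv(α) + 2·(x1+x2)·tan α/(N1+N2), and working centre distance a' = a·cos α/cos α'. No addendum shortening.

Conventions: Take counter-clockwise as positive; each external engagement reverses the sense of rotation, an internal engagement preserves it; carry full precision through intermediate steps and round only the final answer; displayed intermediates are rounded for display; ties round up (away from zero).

1.8029

single-mesh involute tooth geometry (26T engaging 43T at module 2.272)
base radii: r_b1 = 28.179196, r_b2 = 46.604055
tip radii: r_a1 = 31.808000, r_a2 = 51.120000
no profile shift: α' = α, a' = a
action lengths: √(r_a1²−r_b1²) = 14.754043, √(r_a2²−r_b2²) = 21.007533
base pitch p_b = π·m·cos α = 6.809812
CR = (14.754043 + 21.007533 − 78.384000·sin 17.43400°)/6.809812 = 1.802866
contact ratio ≈ 1.8029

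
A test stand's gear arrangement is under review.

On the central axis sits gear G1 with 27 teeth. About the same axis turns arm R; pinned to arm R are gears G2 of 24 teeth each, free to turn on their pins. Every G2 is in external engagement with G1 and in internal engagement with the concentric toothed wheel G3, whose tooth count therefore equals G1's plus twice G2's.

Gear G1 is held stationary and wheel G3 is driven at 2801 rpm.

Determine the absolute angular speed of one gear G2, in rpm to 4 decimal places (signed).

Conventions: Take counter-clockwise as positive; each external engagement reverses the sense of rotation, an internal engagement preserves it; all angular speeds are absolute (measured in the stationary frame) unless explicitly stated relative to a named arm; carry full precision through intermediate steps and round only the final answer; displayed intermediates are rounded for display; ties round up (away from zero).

planetary set (27T centre, 24T on arm, 75T internal) — Willis relation
normalise by the input: solve with ω_ring = 1, then scale by 2801 rpm
ring teeth: 27 + 2·24 = 75
27(ω_sun−ω_arm) = −75(ω_ring−ω_arm),  ω_sun = 0, ω_ring = 1
27(0−ω_arm) = −75(1−ω_arm)  ⇒  102·ω_arm = 75  ⇒  ω_arm = 25/34
sun–planet mesh: 27·(0−25/34) = −24·(ω_p−ω_arm)  ⇒  ω_p−ω_arm = 225/272
ω_p = 25/34 + 225/272 = 25/16
scale: ω_p = 25/16 × 2801 rpm = +4376.5625 rpm

+4376.5625 rpm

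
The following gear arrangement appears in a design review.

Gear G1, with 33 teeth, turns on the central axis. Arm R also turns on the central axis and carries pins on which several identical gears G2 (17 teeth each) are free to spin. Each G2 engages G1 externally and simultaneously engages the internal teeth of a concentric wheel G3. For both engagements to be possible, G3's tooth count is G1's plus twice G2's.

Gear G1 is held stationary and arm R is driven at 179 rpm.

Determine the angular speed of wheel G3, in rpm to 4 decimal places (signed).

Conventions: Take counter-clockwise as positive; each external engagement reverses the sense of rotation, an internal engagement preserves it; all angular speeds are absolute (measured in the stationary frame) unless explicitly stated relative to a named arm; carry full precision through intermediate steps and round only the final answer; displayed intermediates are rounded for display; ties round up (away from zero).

+267.1642 rpm

planetary set (33T centre, 17T on arm, 67T internal) — Willis relation
normalise by the input: solve with ω_arm = 1, then scale by 179 rpm
ring teeth: 33 + 2·17 = 67
33(ω_sun−ω_arm) = −67(ω_ring−ω_arm),  ω_sun = 0, ω_arm = 1
ω_ring = 1 − (33/67)(0−1) = 100/67
scale: ω_ring = 100/67 × 179 rpm = +267.1642 rpm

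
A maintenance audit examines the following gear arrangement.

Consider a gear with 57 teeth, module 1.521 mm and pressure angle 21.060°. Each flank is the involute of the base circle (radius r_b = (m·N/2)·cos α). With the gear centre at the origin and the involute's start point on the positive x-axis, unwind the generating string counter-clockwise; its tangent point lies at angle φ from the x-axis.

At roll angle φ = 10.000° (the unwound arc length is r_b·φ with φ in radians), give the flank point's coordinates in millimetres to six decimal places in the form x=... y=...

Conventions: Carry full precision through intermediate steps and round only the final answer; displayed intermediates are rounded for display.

recognized (one wheel, involute flank): single-mesh tooth geometry, m = 1.521, N = 57
pitch radius r_p = m·N/2 = 1.521·57/2 = 43.348500
base radius r_b = r_p·cos α = 43.348500·cos 21.060° = 40.453021
roll angle φ = 10.000° = 0.17453293 rad
x = r_b·(cos φ + φ·sin φ) = 41.064472
y = r_b·(sin φ − φ·cos φ) = 0.071472

x=41.064472 y=0.071472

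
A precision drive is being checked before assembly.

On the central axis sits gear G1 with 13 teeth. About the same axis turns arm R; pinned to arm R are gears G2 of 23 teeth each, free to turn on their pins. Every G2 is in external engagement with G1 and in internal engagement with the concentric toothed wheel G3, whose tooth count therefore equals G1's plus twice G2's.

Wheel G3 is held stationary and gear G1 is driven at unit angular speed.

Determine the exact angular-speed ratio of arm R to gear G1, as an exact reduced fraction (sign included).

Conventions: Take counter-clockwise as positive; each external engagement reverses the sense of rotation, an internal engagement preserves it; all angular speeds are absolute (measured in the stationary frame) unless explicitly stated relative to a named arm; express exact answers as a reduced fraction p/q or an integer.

recognized (axles ride arm R): planetary set, 13/23/59 teeth
ring teeth: 13 + 2·23 = 59
13(ω_sun−ω_arm) = −59(ω_ring−ω_arm),  ω_ring = 0, ω_sun = 1
13(1−ω_arm) = −59(0−ω_arm)  ⇒  72·ω_arm = 13  ⇒  ω_arm = 13/72
ω_out/ω_in = 13/72

13/72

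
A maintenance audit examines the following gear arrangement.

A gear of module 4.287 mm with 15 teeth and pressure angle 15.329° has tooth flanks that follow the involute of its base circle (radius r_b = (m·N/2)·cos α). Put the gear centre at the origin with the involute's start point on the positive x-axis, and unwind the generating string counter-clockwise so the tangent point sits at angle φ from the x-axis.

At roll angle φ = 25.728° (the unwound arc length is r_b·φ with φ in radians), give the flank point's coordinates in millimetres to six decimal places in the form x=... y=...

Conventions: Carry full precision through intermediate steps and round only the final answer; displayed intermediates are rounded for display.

topology: single-mesh involute geometry — m = 4.287, N = 15
pitch radius r_p = m·N/2 = 4.287·15/2 = 32.152500
base radius r_b = r_p·cos α = 32.152500·cos 15.329° = 31.008634
roll angle φ = 25.728° = 0.44903831 rad
x = r_b·(cos φ + φ·sin φ) = 33.979021
y = r_b·(sin φ − φ·cos φ) = 0.917127

x=33.979021 y=0.917127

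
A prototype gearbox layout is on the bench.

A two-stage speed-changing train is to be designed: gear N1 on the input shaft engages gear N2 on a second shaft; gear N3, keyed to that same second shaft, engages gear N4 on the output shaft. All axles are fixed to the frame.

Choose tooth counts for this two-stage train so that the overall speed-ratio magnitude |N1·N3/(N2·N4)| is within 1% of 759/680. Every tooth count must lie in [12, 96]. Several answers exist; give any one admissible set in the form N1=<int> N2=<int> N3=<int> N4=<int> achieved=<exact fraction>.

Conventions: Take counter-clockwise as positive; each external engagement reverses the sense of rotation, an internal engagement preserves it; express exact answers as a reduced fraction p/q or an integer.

topology: fixed-axis compound train — 2 stages, target 759/680
target = 759/680 in lowest terms: an exact hit needs N1·N3 = k·759 and N2·N4 = k·680 for one integer k, every count in [12, 96]; additionally prefer no 1:1 stage (N1 ≠ N2, N3 ≠ N4)
k = 1: N1·N3 = 759 = 23·33, N2·N4 = 680 = 17·40
achieved = 23·33/(17·40) = 759/680; |achieved − target| = 0 ≤ 759/68000 ✓

N1=23 N2=17 N3=33 N4=40 achieved=759/680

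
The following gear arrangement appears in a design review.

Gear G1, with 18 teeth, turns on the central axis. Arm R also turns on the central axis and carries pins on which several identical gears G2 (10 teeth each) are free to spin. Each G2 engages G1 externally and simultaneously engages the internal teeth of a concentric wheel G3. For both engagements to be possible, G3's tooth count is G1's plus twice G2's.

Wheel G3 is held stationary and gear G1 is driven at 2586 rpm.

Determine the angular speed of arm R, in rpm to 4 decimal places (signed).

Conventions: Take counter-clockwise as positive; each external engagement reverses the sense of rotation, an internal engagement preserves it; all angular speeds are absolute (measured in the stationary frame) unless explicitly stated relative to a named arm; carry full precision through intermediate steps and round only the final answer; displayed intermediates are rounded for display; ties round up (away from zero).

planetary set (18T centre, 10T on arm, 38T internal) — Willis relation
normalise by the input: solve with ω_sun = 1, then scale by 2586 rpm
ring teeth: 18 + 2·10 = 38
18(ω_sun−ω_arm) = −38(ω_ring−ω_arm),  ω_ring = 0, ω_sun = 1
18(1−ω_arm) = −38(0−ω_arm)  ⇒  56·ω_arm = 18  ⇒  ω_arm = 9/28
scale: ω_arm = 9/28 × 2586 rpm = +831.2143 rpm

+831.2143 rpm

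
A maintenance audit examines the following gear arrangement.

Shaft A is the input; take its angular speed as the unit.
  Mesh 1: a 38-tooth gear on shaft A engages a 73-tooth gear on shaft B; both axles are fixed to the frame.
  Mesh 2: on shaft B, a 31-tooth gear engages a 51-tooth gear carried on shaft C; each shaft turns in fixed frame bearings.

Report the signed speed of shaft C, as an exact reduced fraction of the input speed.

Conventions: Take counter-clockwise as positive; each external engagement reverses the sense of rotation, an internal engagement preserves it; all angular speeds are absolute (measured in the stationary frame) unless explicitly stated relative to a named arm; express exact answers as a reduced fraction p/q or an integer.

2-mesh fixed-axis compound train (all bearings frame-fixed)
mesh 1 [38T→73T]: |ω|/ω_in = 1×38/73 = 38/73, sense flips to −
mesh 2 [31T→51T]: |ω|/ω_in = (38/73)×31/51 = 1178/3723, sense flips to +
signed output speed (× input speed) = 1178/3723

1178/3723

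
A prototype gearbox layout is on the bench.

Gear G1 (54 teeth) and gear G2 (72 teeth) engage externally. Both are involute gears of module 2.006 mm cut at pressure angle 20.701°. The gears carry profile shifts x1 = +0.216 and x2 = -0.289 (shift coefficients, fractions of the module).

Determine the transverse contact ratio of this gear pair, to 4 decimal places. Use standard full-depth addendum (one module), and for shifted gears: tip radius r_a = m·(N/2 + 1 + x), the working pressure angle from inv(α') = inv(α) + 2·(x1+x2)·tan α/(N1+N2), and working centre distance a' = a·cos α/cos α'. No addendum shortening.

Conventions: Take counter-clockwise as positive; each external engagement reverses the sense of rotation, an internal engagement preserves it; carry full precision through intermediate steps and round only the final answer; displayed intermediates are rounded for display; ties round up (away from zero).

recognized (one external pair, fixed centres): single-mesh tooth geometry, m = 2.006, N1 = 54, N2 = 72
base radii: r_b1 = 50.665185, r_b2 = 67.553581
tip radii: r_a1 = 56.601296, r_a2 = 73.642266
inv(α') = inv(20.701°) + 2·(+0.216-0.289)·tan α/(54+72) = 0.01614998  ⇒  α' = 20.52366°
a' = a·cos α / cos α' = 126.3780·cos 20.701°/cos 20.52366° = 126.230961
action lengths: √(r_a1²−r_b1²) = 25.233820, √(r_a2²−r_b2²) = 29.320592
base pitch p_b = π·m·cos α = 5.895162
CR = (25.233820 + 29.320592 − 126.230961·sin 20.52366°)/5.895162 = 1.746954
contact ratio ≈ 1.7470

1.7470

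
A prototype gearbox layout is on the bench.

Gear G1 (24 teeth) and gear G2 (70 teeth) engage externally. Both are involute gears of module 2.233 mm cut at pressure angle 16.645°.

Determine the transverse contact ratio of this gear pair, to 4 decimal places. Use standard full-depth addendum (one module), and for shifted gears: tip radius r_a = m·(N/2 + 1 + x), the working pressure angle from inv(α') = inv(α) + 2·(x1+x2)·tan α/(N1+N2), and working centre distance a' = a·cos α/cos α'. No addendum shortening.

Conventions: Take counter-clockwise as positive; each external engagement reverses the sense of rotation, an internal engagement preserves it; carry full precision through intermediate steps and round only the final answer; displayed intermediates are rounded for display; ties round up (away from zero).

single-mesh involute tooth geometry (24T engaging 70T at module 2.233)
base radii: r_b1 = 25.673191, r_b2 = 74.880141
tip radii: r_a1 = 29.029000, r_a2 = 80.388000
no profile shift: α' = α, a' = a
action lengths: √(r_a1²−r_b1²) = 13.548804, √(r_a2²−r_b2²) = 29.243717
base pitch p_b = π·m·cos α = 6.721226
CR = (13.548804 + 29.243717 − 104.951000·sin 16.64500°)/6.721226 = 1.894038
contact ratio ≈ 1.8940

1.8940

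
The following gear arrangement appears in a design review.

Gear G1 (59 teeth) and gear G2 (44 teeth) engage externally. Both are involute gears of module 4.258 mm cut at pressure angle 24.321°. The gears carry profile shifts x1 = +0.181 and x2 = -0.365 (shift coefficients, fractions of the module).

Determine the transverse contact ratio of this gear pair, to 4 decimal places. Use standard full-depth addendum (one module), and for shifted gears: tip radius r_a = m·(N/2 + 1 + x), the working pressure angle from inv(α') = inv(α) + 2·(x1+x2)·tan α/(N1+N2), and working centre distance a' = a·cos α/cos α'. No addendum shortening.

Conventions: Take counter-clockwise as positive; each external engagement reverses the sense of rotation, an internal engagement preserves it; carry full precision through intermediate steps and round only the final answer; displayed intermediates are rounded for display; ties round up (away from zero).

1.5864

recognized (one external pair, fixed centres): single-mesh tooth geometry, m = 4.258, N1 = 59, N2 = 44
base radii: r_b1 = 114.463324, r_b2 = 85.362479
tip radii: r_a1 = 130.639698, r_a2 = 96.379830
inv(α') = inv(24.321°) + 2·(+0.181-0.365)·tan α/(59+44) = 0.02586233  ⇒  α' = 23.85820°
a' = a·cos α / cos α' = 219.2870·cos 24.321°/cos 23.85820° = 218.496485
action lengths: √(r_a1²−r_b1²) = 62.967279, √(r_a2²−r_b2²) = 44.747278
base pitch p_b = π·m·cos α = 12.189733
CR = (62.967279 + 44.747278 − 218.496485·sin 23.85820°)/12.189733 = 1.586442
contact ratio ≈ 1.5864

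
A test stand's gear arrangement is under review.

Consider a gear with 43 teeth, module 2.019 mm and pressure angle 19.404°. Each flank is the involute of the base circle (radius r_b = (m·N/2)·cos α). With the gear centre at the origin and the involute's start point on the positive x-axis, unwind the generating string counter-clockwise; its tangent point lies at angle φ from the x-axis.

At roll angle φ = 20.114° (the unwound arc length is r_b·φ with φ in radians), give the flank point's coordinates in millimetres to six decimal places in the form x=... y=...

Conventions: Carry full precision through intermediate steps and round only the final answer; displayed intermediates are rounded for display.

x=43.388574 y=0.583207

recognized (one wheel, involute flank): single-mesh tooth geometry, m = 2.019, N = 43
pitch radius r_p = m·N/2 = 2.019·43/2 = 43.408500
base radius r_b = r_p·cos α = 43.408500·cos 19.404° = 40.942874
roll angle φ = 20.114° = 0.35105553 rad
x = r_b·(cos φ + φ·sin φ) = 43.388574
y = r_b·(sin φ − φ·cos φ) = 0.583207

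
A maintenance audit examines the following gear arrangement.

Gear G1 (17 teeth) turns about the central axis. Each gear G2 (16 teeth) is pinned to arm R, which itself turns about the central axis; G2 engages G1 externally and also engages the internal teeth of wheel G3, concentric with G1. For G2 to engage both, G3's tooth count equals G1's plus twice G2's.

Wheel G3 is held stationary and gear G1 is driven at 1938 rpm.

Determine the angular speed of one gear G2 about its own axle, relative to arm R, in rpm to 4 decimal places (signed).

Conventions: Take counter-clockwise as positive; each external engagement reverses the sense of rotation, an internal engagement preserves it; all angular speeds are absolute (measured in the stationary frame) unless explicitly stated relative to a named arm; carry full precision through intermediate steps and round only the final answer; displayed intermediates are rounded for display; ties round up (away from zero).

-1528.7443 rpm

class = planetary set [G3 = 17+2·16 = 49; Willis about the carrier]
normalise by the input: solve with ω_sun = 1, then scale by 1938 rpm
ring teeth: 17 + 2·16 = 49
17(ω_sun−ω_arm) = −49(ω_ring−ω_arm),  ω_ring = 0, ω_sun = 1
17(1−ω_arm) = −49(0−ω_arm)  ⇒  66·ω_arm = 17  ⇒  ω_arm = 17/66
sun–planet mesh: 17·(1−17/66) = −16·(ω_p−ω_arm)  ⇒  ω_p−ω_arm = -833/1056
scale: ω_p−ω_arm = -833/1056 × 1938 rpm = -1528.7443 rpm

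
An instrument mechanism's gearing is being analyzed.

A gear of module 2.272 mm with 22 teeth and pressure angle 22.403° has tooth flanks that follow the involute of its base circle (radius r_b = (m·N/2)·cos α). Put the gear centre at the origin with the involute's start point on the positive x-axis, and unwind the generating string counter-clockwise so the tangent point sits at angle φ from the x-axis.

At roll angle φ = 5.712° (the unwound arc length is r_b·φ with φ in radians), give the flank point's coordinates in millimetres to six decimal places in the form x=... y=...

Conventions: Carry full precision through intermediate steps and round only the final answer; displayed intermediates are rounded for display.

topology: single-mesh involute geometry — m = 2.272, N = 22
pitch radius r_p = m·N/2 = 2.272·22/2 = 24.992000
base radius r_b = r_p·cos α = 24.992000·cos 22.403° = 23.105756
roll angle φ = 5.712° = 0.09969321 rad
x = r_b·(cos φ + φ·sin φ) = 23.220292
y = r_b·(sin φ − φ·cos φ) = 0.007624

x=23.220292 y=0.007624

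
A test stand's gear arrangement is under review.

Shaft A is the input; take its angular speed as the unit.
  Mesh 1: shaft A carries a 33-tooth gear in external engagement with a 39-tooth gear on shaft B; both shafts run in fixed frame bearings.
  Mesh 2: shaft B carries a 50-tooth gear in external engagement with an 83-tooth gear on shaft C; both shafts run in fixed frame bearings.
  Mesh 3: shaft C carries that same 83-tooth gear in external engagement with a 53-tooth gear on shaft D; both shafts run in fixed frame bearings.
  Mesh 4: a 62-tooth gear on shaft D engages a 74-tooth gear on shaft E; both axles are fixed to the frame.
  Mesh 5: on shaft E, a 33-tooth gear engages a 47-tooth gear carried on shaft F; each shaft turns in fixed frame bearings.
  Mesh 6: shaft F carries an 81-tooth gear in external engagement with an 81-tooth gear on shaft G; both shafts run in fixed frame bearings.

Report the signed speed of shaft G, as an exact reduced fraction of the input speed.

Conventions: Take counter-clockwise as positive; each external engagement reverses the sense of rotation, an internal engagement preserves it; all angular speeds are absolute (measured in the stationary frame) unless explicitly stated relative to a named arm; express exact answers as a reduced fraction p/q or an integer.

6-mesh fixed-axis compound train (all bearings frame-fixed)
mesh 1 [33T→39T]: |ω|/ω_in = 1×33/39 = 11/13, sense flips to −
mesh 2 [50T→83T]: |ω|/ω_in = (11/13)×50/83 = 550/1079, sense flips to +
mesh 3 [83T→53T]: |ω|/ω_in = (550/1079)×83/53 = 550/689, sense flips to −
mesh 4 [62T→74T]: |ω|/ω_in = (550/689)×62/74 = 17050/25493, sense flips to +
mesh 5 [33T→47T]: |ω|/ω_in = (17050/25493)×33/47 = 562650/1198171, sense flips to −
mesh 6 [81T→81T]: |ω|/ω_in = (562650/1198171)×81/81 = 562650/1198171, sense flips to +
signed output speed (× input speed) = 562650/1198171

562650/1198171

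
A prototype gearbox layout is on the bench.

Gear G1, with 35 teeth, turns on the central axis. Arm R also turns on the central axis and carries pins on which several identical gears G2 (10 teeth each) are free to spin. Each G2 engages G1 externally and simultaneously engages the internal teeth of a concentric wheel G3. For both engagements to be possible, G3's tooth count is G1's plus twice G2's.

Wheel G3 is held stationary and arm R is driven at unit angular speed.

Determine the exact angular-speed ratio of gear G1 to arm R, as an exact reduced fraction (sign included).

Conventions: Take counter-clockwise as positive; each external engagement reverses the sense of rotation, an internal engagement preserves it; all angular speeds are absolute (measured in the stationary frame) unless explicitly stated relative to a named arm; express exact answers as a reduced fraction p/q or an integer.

18/7

recognized (axles ride arm R): planetary set, 35/10/55 teeth
ring teeth: 35 + 2·10 = 55
35(ω_sun−ω_arm) = −55(ω_ring−ω_arm),  ω_ring = 0, ω_arm = 1
ω_sun = 1 − (55/35)(0−1) = 18/7
ω_out/ω_in = 18/7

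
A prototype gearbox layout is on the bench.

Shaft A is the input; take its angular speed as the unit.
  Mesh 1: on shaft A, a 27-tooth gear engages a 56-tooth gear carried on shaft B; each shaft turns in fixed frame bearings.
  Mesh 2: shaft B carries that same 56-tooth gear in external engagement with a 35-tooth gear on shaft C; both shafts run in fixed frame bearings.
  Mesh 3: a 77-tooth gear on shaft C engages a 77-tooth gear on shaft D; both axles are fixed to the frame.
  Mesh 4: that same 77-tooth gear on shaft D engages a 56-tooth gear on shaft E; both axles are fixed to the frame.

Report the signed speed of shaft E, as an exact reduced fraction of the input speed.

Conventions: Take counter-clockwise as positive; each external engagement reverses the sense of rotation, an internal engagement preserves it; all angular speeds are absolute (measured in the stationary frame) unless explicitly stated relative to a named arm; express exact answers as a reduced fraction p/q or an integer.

297/280

4-mesh fixed-axis compound train (all bearings frame-fixed)
mesh 1 [27T→56T]: |ω|/ω_in = 1×27/56 = 27/56, sense flips to −
mesh 2 [56T→35T]: |ω|/ω_in = (27/56)×56/35 = 27/35, sense flips to +
mesh 3 [77T→77T]: |ω|/ω_in = (27/35)×77/77 = 27/35, sense flips to −
mesh 4 [77T→56T]: |ω|/ω_in = (27/35)×77/56 = 297/280, sense flips to +
signed output speed (× input speed) = 297/280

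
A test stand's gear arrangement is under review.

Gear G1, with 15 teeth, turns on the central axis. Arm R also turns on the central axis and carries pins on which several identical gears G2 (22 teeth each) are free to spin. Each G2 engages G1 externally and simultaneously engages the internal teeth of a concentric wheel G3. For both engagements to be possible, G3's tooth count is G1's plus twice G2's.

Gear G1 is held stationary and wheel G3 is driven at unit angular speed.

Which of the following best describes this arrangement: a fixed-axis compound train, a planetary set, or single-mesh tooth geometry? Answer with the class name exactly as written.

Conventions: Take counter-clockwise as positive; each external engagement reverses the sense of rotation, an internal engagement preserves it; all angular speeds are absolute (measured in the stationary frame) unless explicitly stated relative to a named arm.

topology: planetary set — G1 15T / G2 22T / G3 59T, arm = carrier (Willis)
classification: planetary set

planetary set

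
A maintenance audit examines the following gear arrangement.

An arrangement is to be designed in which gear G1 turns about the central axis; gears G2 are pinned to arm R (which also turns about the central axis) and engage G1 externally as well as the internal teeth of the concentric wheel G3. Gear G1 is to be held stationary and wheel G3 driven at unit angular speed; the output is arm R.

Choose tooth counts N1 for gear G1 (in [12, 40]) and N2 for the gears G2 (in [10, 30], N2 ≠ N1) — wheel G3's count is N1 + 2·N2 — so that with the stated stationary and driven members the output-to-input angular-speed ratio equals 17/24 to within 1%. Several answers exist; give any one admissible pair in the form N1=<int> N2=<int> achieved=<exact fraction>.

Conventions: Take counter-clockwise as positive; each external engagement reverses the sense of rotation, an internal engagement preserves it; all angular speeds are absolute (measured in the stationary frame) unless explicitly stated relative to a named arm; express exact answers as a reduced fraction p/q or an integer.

N1=14 N2=10 achieved=17/24

topology: planetary set — design target 17/24, arm = carrier (Willis)
Willis with ω_sun = 0: ω_arm/ω_ring = N3/(N1+N3); set equal to 17/24  ⇒  N3/N1 = (17/24)/(1 − 17/24) = 17/7
N3 = N1 + 2·N2  ⇒  N2/N1 = (N3/N1 − 1)/2 = (17/7 − 1)/2 = 5/7
smallest multiple with N1 ≥ 12 and N2 ≥ 10: k = 2  ⇒  N1 = 2·7 = 14, N2 = 2·5 = 10 (N1 ≤ 40, N2 ≤ 30, N2 ≠ N1 ✓), N3 = 14 + 2·10 = 34
check: N3/(N1+N3) with N1 = 14, N3 = 34 gives 17/24; |achieved − target| = 0 ≤ 17/2400 ✓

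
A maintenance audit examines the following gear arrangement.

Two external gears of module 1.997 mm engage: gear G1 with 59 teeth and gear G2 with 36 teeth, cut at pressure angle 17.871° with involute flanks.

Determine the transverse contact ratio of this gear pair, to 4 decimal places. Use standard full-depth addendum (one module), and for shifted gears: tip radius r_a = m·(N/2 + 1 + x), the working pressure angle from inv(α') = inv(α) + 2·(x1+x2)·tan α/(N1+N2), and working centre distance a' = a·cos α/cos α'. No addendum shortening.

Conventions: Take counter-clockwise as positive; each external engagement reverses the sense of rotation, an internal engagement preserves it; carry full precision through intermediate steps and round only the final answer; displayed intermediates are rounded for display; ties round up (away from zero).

topology: single-mesh involute geometry — m = 1.997, 59T/36T pair
base radii: r_b1 = 56.069011, r_b2 = 34.211600
tip radii: r_a1 = 60.908500, r_a2 = 37.943000
no profile shift: α' = α, a' = a
action lengths: √(r_a1²−r_b1²) = 23.793095, √(r_a2²−r_b2²) = 16.408463
base pitch p_b = π·m·cos α = 5.971051
CR = (23.793095 + 16.408463 − 94.857500·sin 17.87100°)/5.971051 = 1.857658
contact ratio ≈ 1.8577

1.8577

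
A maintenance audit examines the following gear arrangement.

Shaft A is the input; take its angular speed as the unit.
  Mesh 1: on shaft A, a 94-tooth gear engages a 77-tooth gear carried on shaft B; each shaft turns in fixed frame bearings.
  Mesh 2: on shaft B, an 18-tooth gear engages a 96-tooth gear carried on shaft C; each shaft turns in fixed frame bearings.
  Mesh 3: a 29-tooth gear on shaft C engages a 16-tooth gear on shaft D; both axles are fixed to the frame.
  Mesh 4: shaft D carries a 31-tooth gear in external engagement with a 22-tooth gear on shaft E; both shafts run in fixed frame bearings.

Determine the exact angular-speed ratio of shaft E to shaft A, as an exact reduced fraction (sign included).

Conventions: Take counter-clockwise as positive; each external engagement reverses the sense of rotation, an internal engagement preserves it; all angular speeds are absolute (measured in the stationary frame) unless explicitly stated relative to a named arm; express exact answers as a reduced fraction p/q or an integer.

126759/216832

class = fixed-axis compound train [4 meshes; 4 ratios multiply, 4 sense flips]
mesh 1 [94T→77T]: running ratio 94/77, sense −
mesh 2 [18T→96T]: running ratio 141/616, sense +
mesh 3 [29T→16T]: running ratio 4089/9856, sense −
mesh 4 [31T→22T]: running ratio 126759/216832, sense +
ω_out/ω_in = 126759/216832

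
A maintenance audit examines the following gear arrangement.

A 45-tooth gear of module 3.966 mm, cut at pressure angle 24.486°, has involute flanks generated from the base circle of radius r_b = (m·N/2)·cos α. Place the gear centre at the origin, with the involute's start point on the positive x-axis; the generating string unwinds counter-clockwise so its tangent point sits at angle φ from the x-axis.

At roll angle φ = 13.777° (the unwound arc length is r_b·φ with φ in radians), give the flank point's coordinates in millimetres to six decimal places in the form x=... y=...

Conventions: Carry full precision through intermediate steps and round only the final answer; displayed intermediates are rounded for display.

recognized (one wheel, involute flank): single-mesh tooth geometry, m = 3.966, N = 45
pitch radius r_p = m·N/2 = 3.966·45/2 = 89.235000
base radius r_b = r_p·cos α = 89.235000·cos 24.486° = 81.209434
roll angle φ = 13.777° = 0.24045401 rad
x = r_b·(cos φ + φ·sin φ) = 83.523297
y = r_b·(sin φ − φ·cos φ) = 0.374169

x=83.523297 y=0.374169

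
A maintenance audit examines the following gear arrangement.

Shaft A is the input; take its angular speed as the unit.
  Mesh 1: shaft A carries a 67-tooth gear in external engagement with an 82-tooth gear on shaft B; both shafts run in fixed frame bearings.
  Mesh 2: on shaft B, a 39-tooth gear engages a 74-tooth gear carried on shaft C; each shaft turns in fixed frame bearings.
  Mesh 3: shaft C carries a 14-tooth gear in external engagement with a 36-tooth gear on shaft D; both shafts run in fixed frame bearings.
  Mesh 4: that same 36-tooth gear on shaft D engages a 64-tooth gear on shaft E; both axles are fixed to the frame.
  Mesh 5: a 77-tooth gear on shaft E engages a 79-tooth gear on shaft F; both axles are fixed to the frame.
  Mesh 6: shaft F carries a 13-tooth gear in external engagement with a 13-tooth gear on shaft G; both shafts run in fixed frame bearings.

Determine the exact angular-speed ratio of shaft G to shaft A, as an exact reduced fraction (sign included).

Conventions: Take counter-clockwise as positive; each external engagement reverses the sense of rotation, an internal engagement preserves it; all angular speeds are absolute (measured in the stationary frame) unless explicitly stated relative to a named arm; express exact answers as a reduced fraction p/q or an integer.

1408407/15339904

class = fixed-axis compound train [6 meshes; 6 ratios multiply, 6 sense flips]
mesh 1 [67T→82T]: running ratio 67/82, sense −
mesh 2 [39T→74T]: running ratio 2613/6068, sense +
mesh 3 [14T→36T]: running ratio 6097/36408, sense −
mesh 4 [36T→64T]: running ratio 18291/194176, sense +
mesh 5 [77T→79T]: running ratio 1408407/15339904, sense −
mesh 6 [13T→13T]: running ratio 1408407/15339904, sense +
ω_out/ω_in = 1408407/15339904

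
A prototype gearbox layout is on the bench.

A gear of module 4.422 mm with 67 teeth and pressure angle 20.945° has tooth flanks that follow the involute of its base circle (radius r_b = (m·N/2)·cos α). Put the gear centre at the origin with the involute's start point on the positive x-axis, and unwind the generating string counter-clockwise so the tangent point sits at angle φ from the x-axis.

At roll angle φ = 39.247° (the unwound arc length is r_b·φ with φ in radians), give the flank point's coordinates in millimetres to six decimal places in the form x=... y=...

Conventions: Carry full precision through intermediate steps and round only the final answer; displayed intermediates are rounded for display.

class = single-mesh tooth geometry [base-circle involute, m = 4.422, 67T]
pitch radius r_p = m·N/2 = 4.422·67/2 = 148.137000
base radius r_b = r_p·cos α = 148.137000·cos 20.945° = 138.348700
roll angle φ = 39.247° = 0.68498937 rad
x = r_b·(cos φ + φ·sin φ) = 167.096788
y = r_b·(sin φ − φ·cos φ) = 14.138042

x=167.096788 y=14.138042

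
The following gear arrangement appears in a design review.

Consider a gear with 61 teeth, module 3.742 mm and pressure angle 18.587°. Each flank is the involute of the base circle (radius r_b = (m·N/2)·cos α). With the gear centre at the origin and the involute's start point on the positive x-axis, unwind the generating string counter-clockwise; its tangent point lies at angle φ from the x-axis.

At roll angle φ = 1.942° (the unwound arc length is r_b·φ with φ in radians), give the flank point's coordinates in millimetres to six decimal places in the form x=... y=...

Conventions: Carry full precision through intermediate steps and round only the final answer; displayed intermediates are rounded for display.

class = single-mesh tooth geometry [base-circle involute, m = 3.742, 61T]
pitch radius r_p = m·N/2 = 3.742·61/2 = 114.131000
base radius r_b = r_p·cos α = 114.131000·cos 18.587° = 108.178013
roll angle φ = 1.942° = 0.03389429 rad
x = r_b·(cos φ + φ·sin φ) = 108.240134
y = r_b·(sin φ − φ·cos φ) = 0.001404

x=108.240134 y=0.001404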